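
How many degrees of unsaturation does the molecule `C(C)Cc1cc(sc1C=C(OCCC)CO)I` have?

Molecular formula from the SMILES: C13H19IO2S.
DoU = (2C + 2 + N − H − X)/2 = (2·13 + 2 + 0 − 19 − 1)/2 = 8/2 = 4.
(Structurally: 1 ring(s) + 3 π bond(s) = 4.)

4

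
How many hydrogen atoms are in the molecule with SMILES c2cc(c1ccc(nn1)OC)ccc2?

10

Hydrogens are implicit in SMILES; fill each atom to its normal valence:
  7 × C (aromatic): 1 H each → 7
  3 × C (aromatic): no H
  2 × N (aromatic): no H
  1 × C: 3 H
  1 × O: no H
  Total hydrogens = 10.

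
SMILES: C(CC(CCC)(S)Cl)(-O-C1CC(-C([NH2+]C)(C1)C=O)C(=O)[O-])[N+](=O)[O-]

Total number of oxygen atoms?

6

The symbol for oxygen appears 6 times in the SMILES.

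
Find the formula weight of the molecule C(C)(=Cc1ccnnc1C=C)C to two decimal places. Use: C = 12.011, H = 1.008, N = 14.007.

160.22

Molecular formula: C10H12N2.
M = 10×12.011 + 12×1.008 + 2×14.007 = 160.22 g/mol.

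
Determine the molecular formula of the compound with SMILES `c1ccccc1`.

Heavy atoms from the SMILES: 6 C.
Implicit hydrogens by atom environment:
  6 × C (aromatic): 1 H each → 6
  Total hydrogens = 6.
Molecular formula: C6H6

C6H6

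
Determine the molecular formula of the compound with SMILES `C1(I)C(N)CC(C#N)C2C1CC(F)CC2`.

C11H16FIN2

Heavy atoms from the SMILES: 11 C, 1 F, 1 I, 2 N.
Implicit hydrogens by atom environment:
  6 × C: 1 H each → 6
  4 × C: 2 H each → 8
  1 × C: no H
  1 × F: no H
  1 × I: no H
  1 × N: 2 H
  1 × N: no H
  Total hydrogens = 16.
Molecular formula: C11H16FIN2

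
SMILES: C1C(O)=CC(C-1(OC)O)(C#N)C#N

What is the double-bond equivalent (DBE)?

Molecular formula from the SMILES: C8H8N2O3.
DoU = (2C + 2 + N − H − X)/2 = (2·8 + 2 + 2 − 8 − 0)/2 = 12/2 = 6.
(Structurally: 1 ring(s) + 5 π bond(s) = 6.)

6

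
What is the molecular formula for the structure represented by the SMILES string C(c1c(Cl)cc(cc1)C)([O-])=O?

C8H6ClO2-

Heavy atoms from the SMILES: 8 C, 1 Cl, 2 O.
Implicit hydrogens by atom environment:
  3 × C (aromatic): 1 H each → 3
  3 × C (aromatic): no H
  1 × C: 3 H
  1 × C: no H
  1 × Cl: no H
  1 × O: no H
  1 × O (charge -1): no H
  Total hydrogens = 6.
Net charge -1.
Molecular formula: C8H6ClO2-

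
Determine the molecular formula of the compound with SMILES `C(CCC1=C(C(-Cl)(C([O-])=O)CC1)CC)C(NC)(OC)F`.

Heavy atoms from the SMILES: 14 C, 1 Cl, 1 F, 1 N, 3 O.
Implicit hydrogens by atom environment:
  6 × C: 2 H each → 12
  5 × C: no H
  3 × C: 3 H each → 9
  2 × O: no H
  1 × Cl: no H
  1 × F: no H
  1 × N: 1 H
  1 × O (charge -1): no H
  Total hydrogens = 22.
Net charge -1.
Molecular formula: C14H22ClFNO3-

C14H22ClFNO3-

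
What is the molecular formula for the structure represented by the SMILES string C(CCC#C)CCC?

Heavy atoms from the SMILES: 8 C.
Implicit hydrogens by atom environment:
  5 × C: 2 H each → 10
  1 × C: 3 H
  1 × C: 1 H
  1 × C: no H
  Total hydrogens = 14.
Molecular formula: C8H14

C8H14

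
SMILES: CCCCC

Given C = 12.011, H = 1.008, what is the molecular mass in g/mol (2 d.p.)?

72.15

Molecular formula: C5H12.
M = 5×12.011 + 12×1.008 = 72.15 g/mol.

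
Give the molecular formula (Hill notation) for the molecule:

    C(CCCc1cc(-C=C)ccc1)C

C13H18

Heavy atoms from the SMILES: 13 C.
Implicit hydrogens by atom environment:
  5 × C: 2 H each → 10
  4 × C (aromatic): 1 H each → 4
  2 × C (aromatic): no H
  1 × C: 3 H
  1 × C: 1 H
  Total hydrogens = 18.
Molecular formula: C13H18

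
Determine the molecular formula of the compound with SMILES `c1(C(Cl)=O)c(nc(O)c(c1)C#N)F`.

C7H2ClFN2O2

Heavy atoms from the SMILES: 7 C, 1 Cl, 1 F, 2 N, 2 O.
Implicit hydrogens by atom environment:
  4 × C (aromatic): no H
  2 × C: no H
  1 × C (aromatic): 1 H
  1 × Cl: no H
  1 × F: no H
  1 × N (aromatic): no H
  1 × N: no H
  1 × O: 1 H
  1 × O: no H
  Total hydrogens = 2.
Molecular formula: C7H2ClFN2O2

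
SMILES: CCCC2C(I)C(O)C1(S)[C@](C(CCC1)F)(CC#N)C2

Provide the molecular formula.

C15H23FINOS

Heavy atoms from the SMILES: 15 C, 1 F, 1 I, 1 N, 1 O, 1 S.
Implicit hydrogens by atom environment:
  7 × C: 2 H each → 14
  4 × C: 1 H each → 4
  3 × C: no H
  1 × C: 3 H
  1 × F: no H
  1 × I: no H
  1 × N: no H
  1 × O: 1 H
  1 × S: 1 H
  Total hydrogens = 23.
Molecular formula: C15H23FINOS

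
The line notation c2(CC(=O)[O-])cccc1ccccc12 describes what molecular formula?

C12H9O2-

Heavy atoms from the SMILES: 12 C, 2 O.
Implicit hydrogens by atom environment:
  7 × C (aromatic): 1 H each → 7
  3 × C (aromatic): no H
  1 × C: 2 H
  1 × C: no H
  1 × O: no H
  1 × O (charge -1): no H
  Total hydrogens = 9.
Net charge -1.
Molecular formula: C12H9O2-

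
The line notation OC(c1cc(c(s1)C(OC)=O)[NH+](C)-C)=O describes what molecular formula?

C9H12NO4S+

Heavy atoms from the SMILES: 9 C, 1 N, 4 O, 1 S.
Implicit hydrogens by atom environment:
  3 × C: 3 H each → 9
  3 × C (aromatic): no H
  3 × O: no H
  2 × C: no H
  1 × C (aromatic): 1 H
  1 × N (charge +1): 1 H
  1 × O: 1 H
  1 × S (aromatic): no H
  Total hydrogens = 12.
Net charge +1.
Molecular formula: C9H12NO4S+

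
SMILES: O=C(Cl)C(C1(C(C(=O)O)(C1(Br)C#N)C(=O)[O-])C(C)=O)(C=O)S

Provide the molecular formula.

C11H6BrClNO7S-

Heavy atoms from the SMILES: 1 Br, 11 C, 1 Cl, 1 N, 7 O, 1 S.
Implicit hydrogens by atom environment:
  9 × C: no H
  5 × O: no H
  1 × Br: no H
  1 × C: 3 H
  1 × C: 1 H
  1 × Cl: no H
  1 × N: no H
  1 × O: 1 H
  1 × O (charge -1): no H
  1 × S: 1 H
  Total hydrogens = 6.
Net charge -1.
Molecular formula: C11H6BrClNO7S-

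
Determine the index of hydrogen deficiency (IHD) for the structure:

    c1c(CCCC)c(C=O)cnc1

Molecular formula from the SMILES: C10H13NO.
DoU = (2C + 2 + N − H − X)/2 = (2·10 + 2 + 1 − 13 − 0)/2 = 10/2 = 5.
(Structurally: 1 ring(s) + 4 π bond(s) = 5.)

5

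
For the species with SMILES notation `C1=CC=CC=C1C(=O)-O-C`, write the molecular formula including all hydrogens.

Heavy atoms from the SMILES: 8 C, 2 O.
Implicit hydrogens by atom environment:
  5 × C (aromatic): 1 H each → 5
  2 × O: no H
  1 × C: 3 H
  1 × C (aromatic): no H
  1 × C: no H
  Total hydrogens = 8.
Molecular formula: C8H8O2

C8H8O2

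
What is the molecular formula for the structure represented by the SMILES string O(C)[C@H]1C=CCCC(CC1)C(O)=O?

C10H16O3

Heavy atoms from the SMILES: 10 C, 3 O.
Implicit hydrogens by atom environment:
  4 × C: 2 H each → 8
  4 × C: 1 H each → 4
  2 × O: no H
  1 × C: 3 H
  1 × C: no H
  1 × O: 1 H
  Total hydrogens = 16.
Molecular formula: C10H16O3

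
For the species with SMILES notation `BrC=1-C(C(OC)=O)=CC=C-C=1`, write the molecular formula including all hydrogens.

Heavy atoms from the SMILES: 1 Br, 8 C, 2 O.
Implicit hydrogens by atom environment:
  4 × C (aromatic): 1 H each → 4
  2 × C (aromatic): no H
  2 × O: no H
  1 × Br: no H
  1 × C: 3 H
  1 × C: no H
  Total hydrogens = 7.
Molecular formula: C8H7BrO2

C8H7BrO2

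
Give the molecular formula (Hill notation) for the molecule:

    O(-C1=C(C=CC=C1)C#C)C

C9H8O

Heavy atoms from the SMILES: 9 C, 1 O.
Implicit hydrogens by atom environment:
  4 × C (aromatic): 1 H each → 4
  2 × C (aromatic): no H
  1 × C: 3 H
  1 × C: 1 H
  1 × C: no H
  1 × O: no H
  Total hydrogens = 8.
Molecular formula: C9H8O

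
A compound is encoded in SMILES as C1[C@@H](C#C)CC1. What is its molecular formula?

C6H8

Heavy atoms from the SMILES: 6 C.
Implicit hydrogens by atom environment:
  3 × C: 2 H each → 6
  2 × C: 1 H each → 2
  1 × C: no H
  Total hydrogens = 8.
Molecular formula: C6H8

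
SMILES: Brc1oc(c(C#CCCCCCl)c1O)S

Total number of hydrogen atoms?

Hydrogens are implicit in SMILES; fill each atom to its normal valence:
  4 × C: 2 H each → 8
  4 × C (aromatic): no H
  2 × C: no H
  1 × Br: no H
  1 × Cl: no H
  1 × O: 1 H
  1 × O (aromatic): no H
  1 × S: 1 H
  Total hydrogens = 10.

10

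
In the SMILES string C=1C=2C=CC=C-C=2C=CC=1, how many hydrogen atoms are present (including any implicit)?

Hydrogens are implicit in SMILES; fill each atom to its normal valence:
  8 × C (aromatic): 1 H each → 8
  2 × C (aromatic): no H
  Total hydrogens = 8.

8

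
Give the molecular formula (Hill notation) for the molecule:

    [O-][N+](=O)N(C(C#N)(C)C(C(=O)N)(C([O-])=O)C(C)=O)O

Heavy atoms from the SMILES: 8 C, 4 N, 7 O.
Implicit hydrogens by atom environment:
  6 × C: no H
  4 × O: no H
  2 × C: 3 H each → 6
  2 × N: no H
  2 × O (charge -1): no H
  1 × N: 2 H
  1 × N (charge +1): no H
  1 × O: 1 H
  Total hydrogens = 9.
Net charge -1.
Molecular formula: C8H9N4O7-

C8H9N4O7-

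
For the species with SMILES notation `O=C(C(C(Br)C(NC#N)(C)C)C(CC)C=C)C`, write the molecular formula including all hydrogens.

Heavy atoms from the SMILES: 1 Br, 13 C, 2 N, 1 O.
Implicit hydrogens by atom environment:
  4 × C: 3 H each → 12
  4 × C: 1 H each → 4
  3 × C: no H
  2 × C: 2 H each → 4
  1 × Br: no H
  1 × N: 1 H
  1 × N: no H
  1 × O: no H
  Total hydrogens = 21.
Molecular formula: C13H21BrN2O

C13H21BrN2O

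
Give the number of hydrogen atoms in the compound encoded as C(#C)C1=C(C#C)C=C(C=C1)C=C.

Hydrogens are implicit in SMILES; fill each atom to its normal valence:
  3 × C (aromatic): 1 H each → 3
  3 × C: 1 H each → 3
  3 × C (aromatic): no H
  2 × C: no H
  1 × C: 2 H
  Total hydrogens = 8.

8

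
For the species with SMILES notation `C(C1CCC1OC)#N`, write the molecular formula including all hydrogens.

C6H9NO

Heavy atoms from the SMILES: 6 C, 1 N, 1 O.
Implicit hydrogens by atom environment:
  2 × C: 2 H each → 4
  2 × C: 1 H each → 2
  1 × C: 3 H
  1 × C: no H
  1 × N: no H
  1 × O: no H
  Total hydrogens = 9.
Molecular formula: C6H9NO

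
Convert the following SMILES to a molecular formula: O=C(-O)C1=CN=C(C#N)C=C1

C7H4N2O2

Heavy atoms from the SMILES: 7 C, 2 N, 2 O.
Implicit hydrogens by atom environment:
  3 × C (aromatic): 1 H each → 3
  2 × C (aromatic): no H
  2 × C: no H
  1 × N (aromatic): no H
  1 × N: no H
  1 × O: 1 H
  1 × O: no H
  Total hydrogens = 4.
Molecular formula: C7H4N2O2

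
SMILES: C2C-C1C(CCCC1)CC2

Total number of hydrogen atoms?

18

Hydrogens are implicit in SMILES; fill each atom to its normal valence:
  8 × C: 2 H each → 16
  2 × C: 1 H each → 2
  Total hydrogens = 18.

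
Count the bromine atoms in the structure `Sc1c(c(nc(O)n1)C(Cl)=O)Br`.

The symbol for bromine appears 1 time in the SMILES.

1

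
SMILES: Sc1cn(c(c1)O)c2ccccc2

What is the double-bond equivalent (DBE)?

7

Molecular formula from the SMILES: C10H9NOS.
DoU = (2C + 2 + N − H − X)/2 = (2·10 + 2 + 1 − 9 − 0)/2 = 14/2 = 7.
(Structurally: 2 ring(s) + 5 π bond(s) = 7.)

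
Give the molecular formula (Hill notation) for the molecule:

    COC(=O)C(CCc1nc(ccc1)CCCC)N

C14H22N2O2

Heavy atoms from the SMILES: 14 C, 2 N, 2 O.
Implicit hydrogens by atom environment:
  5 × C: 2 H each → 10
  3 × C (aromatic): 1 H each → 3
  2 × C: 3 H each → 6
  2 × C (aromatic): no H
  2 × O: no H
  1 × C: 1 H
  1 × C: no H
  1 × N: 2 H
  1 × N (aromatic): no H
  Total hydrogens = 22.
Molecular formula: C14H22N2O2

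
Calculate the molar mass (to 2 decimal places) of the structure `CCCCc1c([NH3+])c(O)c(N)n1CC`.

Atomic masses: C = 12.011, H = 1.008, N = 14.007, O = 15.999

198.29

Molecular formula: C10H20N3O+.
M = 10×12.011 + 20×1.008 + 3×14.007 + 1×15.999 = 198.29 g/mol.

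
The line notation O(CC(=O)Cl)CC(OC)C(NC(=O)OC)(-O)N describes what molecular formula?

Heavy atoms from the SMILES: 8 C, 1 Cl, 2 N, 6 O.
Implicit hydrogens by atom environment:
  5 × O: no H
  3 × C: no H
  2 × C: 3 H each → 6
  2 × C: 2 H each → 4
  1 × C: 1 H
  1 × Cl: no H
  1 × N: 2 H
  1 × N: 1 H
  1 × O: 1 H
  Total hydrogens = 15.
Molecular formula: C8H15ClN2O6

C8H15ClN2O6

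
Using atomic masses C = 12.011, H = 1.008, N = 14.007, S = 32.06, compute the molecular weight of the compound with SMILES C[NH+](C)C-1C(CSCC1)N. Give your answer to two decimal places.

Molecular formula: C7H17N2S+.
M = 7×12.011 + 17×1.008 + 2×14.007 + 1×32.06 = 161.29 g/mol.

161.29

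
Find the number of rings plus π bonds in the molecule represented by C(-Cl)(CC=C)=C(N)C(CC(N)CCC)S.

2

Molecular formula from the SMILES: C11H21ClN2S.
DoU = (2C + 2 + N − H − X)/2 = (2·11 + 2 + 2 − 21 − 1)/2 = 4/2 = 2.
(Structurally: 0 ring(s) + 2 π bond(s) = 2.)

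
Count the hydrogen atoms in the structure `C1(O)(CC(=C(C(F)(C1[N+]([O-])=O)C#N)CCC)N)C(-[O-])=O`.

13

Hydrogens are implicit in SMILES; fill each atom to its normal valence:
  6 × C: no H
  3 × C: 2 H each → 6
  2 × O: no H
  2 × O (charge -1): no H
  1 × C: 3 H
  1 × C: 1 H
  1 × F: no H
  1 × N: 2 H
  1 × N: no H
  1 × N (charge +1): no H
  1 × O: 1 H
  Total hydrogens = 13.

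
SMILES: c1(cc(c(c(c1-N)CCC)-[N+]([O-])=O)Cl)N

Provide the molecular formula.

Heavy atoms from the SMILES: 9 C, 1 Cl, 3 N, 2 O.
Implicit hydrogens by atom environment:
  5 × C (aromatic): no H
  2 × C: 2 H each → 4
  2 × N: 2 H each → 4
  1 × C: 3 H
  1 × C (aromatic): 1 H
  1 × Cl: no H
  1 × N (charge +1): no H
  1 × O: no H
  1 × O (charge -1): no H
  Total hydrogens = 12.
Molecular formula: C9H12ClN3O2

C9H12ClN3O2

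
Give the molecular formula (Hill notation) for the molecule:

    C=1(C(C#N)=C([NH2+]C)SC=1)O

C6H7N2OS+

Heavy atoms from the SMILES: 6 C, 2 N, 1 O, 1 S.
Implicit hydrogens by atom environment:
  3 × C (aromatic): no H
  1 × C: 3 H
  1 × C (aromatic): 1 H
  1 × C: no H
  1 × N (charge +1): 2 H
  1 × N: no H
  1 × O: 1 H
  1 × S (aromatic): no H
  Total hydrogens = 7.
Net charge +1.
Molecular formula: C6H7N2OS+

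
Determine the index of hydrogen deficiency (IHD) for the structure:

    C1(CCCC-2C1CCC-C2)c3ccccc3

6

Molecular formula from the SMILES: C16H22.
DoU = (2C + 2 + N − H − X)/2 = (2·16 + 2 + 0 − 22 − 0)/2 = 12/2 = 6.
(Structurally: 3 ring(s) + 3 π bond(s) = 6.)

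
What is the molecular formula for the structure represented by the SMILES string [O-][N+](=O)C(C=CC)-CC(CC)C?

C9H17NO2

Heavy atoms from the SMILES: 9 C, 1 N, 2 O.
Implicit hydrogens by atom environment:
  4 × C: 1 H each → 4
  3 × C: 3 H each → 9
  2 × C: 2 H each → 4
  1 × N (charge +1): no H
  1 × O: no H
  1 × O (charge -1): no H
  Total hydrogens = 17.
Molecular formula: C9H17NO2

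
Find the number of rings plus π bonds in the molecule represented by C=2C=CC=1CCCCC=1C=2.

5

Molecular formula from the SMILES: C10H12.
DoU = (2C + 2 + N − H − X)/2 = (2·10 + 2 + 0 − 12 − 0)/2 = 10/2 = 5.
(Structurally: 2 ring(s) + 3 π bond(s) = 5.)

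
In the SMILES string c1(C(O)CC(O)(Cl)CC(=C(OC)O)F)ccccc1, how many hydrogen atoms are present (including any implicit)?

Hydrogens are implicit in SMILES; fill each atom to its normal valence:
  5 × C (aromatic): 1 H each → 5
  3 × C: no H
  3 × O: 1 H each → 3
  2 × C: 2 H each → 4
  1 × C: 3 H
  1 × C: 1 H
  1 × C (aromatic): no H
  1 × Cl: no H
  1 × F: no H
  1 × O: no H
  Total hydrogens = 16.

16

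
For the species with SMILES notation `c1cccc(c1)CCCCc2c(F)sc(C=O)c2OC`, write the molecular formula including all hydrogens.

C16H17FO2S

Heavy atoms from the SMILES: 16 C, 1 F, 2 O, 1 S.
Implicit hydrogens by atom environment:
  5 × C (aromatic): 1 H each → 5
  5 × C (aromatic): no H
  4 × C: 2 H each → 8
  2 × O: no H
  1 × C: 3 H
  1 × C: 1 H
  1 × F: no H
  1 × S (aromatic): no H
  Total hydrogens = 17.
Molecular formula: C16H17FO2S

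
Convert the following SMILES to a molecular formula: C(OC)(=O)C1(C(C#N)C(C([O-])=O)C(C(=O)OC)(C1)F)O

Heavy atoms from the SMILES: 11 C, 1 F, 1 N, 7 O.
Implicit hydrogens by atom environment:
  6 × C: no H
  5 × O: no H
  2 × C: 3 H each → 6
  2 × C: 1 H each → 2
  1 × C: 2 H
  1 × F: no H
  1 × N: no H
  1 × O: 1 H
  1 × O (charge -1): no H
  Total hydrogens = 11.
Net charge -1.
Molecular formula: C11H11FNO7-

C11H11FNO7-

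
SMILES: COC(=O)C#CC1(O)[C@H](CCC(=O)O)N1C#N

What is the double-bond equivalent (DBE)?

Molecular formula from the SMILES: C10H10N2O5.
DoU = (2C + 2 + N − H − X)/2 = (2·10 + 2 + 2 − 10 − 0)/2 = 14/2 = 7.
(Structurally: 1 ring(s) + 6 π bond(s) = 7.)

7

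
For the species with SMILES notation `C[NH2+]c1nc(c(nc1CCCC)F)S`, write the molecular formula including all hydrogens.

C9H15FN3S+

Heavy atoms from the SMILES: 9 C, 1 F, 3 N, 1 S.
Implicit hydrogens by atom environment:
  4 × C (aromatic): no H
  3 × C: 2 H each → 6
  2 × C: 3 H each → 6
  2 × N (aromatic): no H
  1 × F: no H
  1 × N (charge +1): 2 H
  1 × S: 1 H
  Total hydrogens = 15.
Net charge +1.
Molecular formula: C9H15FN3S+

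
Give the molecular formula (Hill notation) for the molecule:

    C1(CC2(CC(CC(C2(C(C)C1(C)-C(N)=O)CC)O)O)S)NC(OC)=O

C17H30N2O5S

Heavy atoms from the SMILES: 17 C, 2 N, 5 O, 1 S.
Implicit hydrogens by atom environment:
  5 × C: no H
  4 × C: 3 H each → 12
  4 × C: 2 H each → 8
  4 × C: 1 H each → 4
  3 × O: no H
  2 × O: 1 H each → 2
  1 × N: 2 H
  1 × N: 1 H
  1 × S: 1 H
  Total hydrogens = 30.
Molecular formula: C17H30N2O5S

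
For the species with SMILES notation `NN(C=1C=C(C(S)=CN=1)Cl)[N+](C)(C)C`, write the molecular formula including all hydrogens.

C8H14ClN4S+

Heavy atoms from the SMILES: 8 C, 1 Cl, 4 N, 1 S.
Implicit hydrogens by atom environment:
  3 × C: 3 H each → 9
  3 × C (aromatic): no H
  2 × C (aromatic): 1 H each → 2
  1 × Cl: no H
  1 × N: 2 H
  1 × N (aromatic): no H
  1 × N: no H
  1 × N (charge +1): no H
  1 × S: 1 H
  Total hydrogens = 14.
Net charge +1.
Molecular formula: C8H14ClN4S+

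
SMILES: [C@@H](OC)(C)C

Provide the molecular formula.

Heavy atoms from the SMILES: 4 C, 1 O.
Implicit hydrogens by atom environment:
  3 × C: 3 H each → 9
  1 × C: 1 H
  1 × O: no H
  Total hydrogens = 10.
Molecular formula: C4H10O

C4H10O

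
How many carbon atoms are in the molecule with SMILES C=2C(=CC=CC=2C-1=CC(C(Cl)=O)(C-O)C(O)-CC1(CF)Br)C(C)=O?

The symbol for carbon appears 17 times in the SMILES. (Cl is a single chlorine, not C + l.)

17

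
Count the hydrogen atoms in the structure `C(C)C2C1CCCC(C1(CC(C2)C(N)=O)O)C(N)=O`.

24

Hydrogens are implicit in SMILES; fill each atom to its normal valence:
  6 × C: 2 H each → 12
  4 × C: 1 H each → 4
  3 × C: no H
  2 × N: 2 H each → 4
  2 × O: no H
  1 × C: 3 H
  1 × O: 1 H
  Total hydrogens = 24.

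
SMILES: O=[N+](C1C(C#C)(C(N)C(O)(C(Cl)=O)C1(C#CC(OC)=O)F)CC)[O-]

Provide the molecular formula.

Heavy atoms from the SMILES: 14 C, 1 Cl, 1 F, 2 N, 6 O.
Implicit hydrogens by atom environment:
  8 × C: no H
  4 × O: no H
  3 × C: 1 H each → 3
  2 × C: 3 H each → 6
  1 × C: 2 H
  1 × Cl: no H
  1 × F: no H
  1 × N: 2 H
  1 × N (charge +1): no H
  1 × O: 1 H
  1 × O (charge -1): no H
  Total hydrogens = 14.
Molecular formula: C14H14ClFN2O6

C14H14ClFN2O6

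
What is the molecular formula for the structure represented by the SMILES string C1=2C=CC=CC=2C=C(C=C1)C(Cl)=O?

Heavy atoms from the SMILES: 11 C, 1 Cl, 1 O.
Implicit hydrogens by atom environment:
  7 × C (aromatic): 1 H each → 7
  3 × C (aromatic): no H
  1 × C: no H
  1 × Cl: no H
  1 × O: no H
  Total hydrogens = 7.
Molecular formula: C11H7ClO

C11H7ClO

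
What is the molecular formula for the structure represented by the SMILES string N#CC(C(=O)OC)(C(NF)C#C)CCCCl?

Heavy atoms from the SMILES: 10 C, 1 Cl, 1 F, 2 N, 2 O.
Implicit hydrogens by atom environment:
  4 × C: no H
  3 × C: 2 H each → 6
  2 × C: 1 H each → 2
  2 × O: no H
  1 × C: 3 H
  1 × Cl: no H
  1 × F: no H
  1 × N: 1 H
  1 × N: no H
  Total hydrogens = 12.
Molecular formula: C10H12ClFN2O2

C10H12ClFN2O2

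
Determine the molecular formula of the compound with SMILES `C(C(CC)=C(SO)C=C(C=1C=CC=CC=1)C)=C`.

C15H18OS

Heavy atoms from the SMILES: 15 C, 1 O, 1 S.
Implicit hydrogens by atom environment:
  5 × C (aromatic): 1 H each → 5
  3 × C: no H
  2 × C: 3 H each → 6
  2 × C: 2 H each → 4
  2 × C: 1 H each → 2
  1 × C (aromatic): no H
  1 × O: 1 H
  1 × S: no H
  Total hydrogens = 18.
Molecular formula: C15H18OS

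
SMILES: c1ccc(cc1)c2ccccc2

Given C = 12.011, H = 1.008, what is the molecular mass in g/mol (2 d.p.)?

154.21

Molecular formula: C12H10.
M = 12×12.011 + 10×1.008 = 154.21 g/mol.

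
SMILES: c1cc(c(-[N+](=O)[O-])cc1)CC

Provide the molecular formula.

C8H9NO2

Heavy atoms from the SMILES: 8 C, 1 N, 2 O.
Implicit hydrogens by atom environment:
  4 × C (aromatic): 1 H each → 4
  2 × C (aromatic): no H
  1 × C: 3 H
  1 × C: 2 H
  1 × N (charge +1): no H
  1 × O: no H
  1 × O (charge -1): no H
  Total hydrogens = 9.
Molecular formula: C8H9NO2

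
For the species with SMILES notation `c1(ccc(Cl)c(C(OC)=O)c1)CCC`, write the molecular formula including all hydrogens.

Heavy atoms from the SMILES: 11 C, 1 Cl, 2 O.
Implicit hydrogens by atom environment:
  3 × C (aromatic): 1 H each → 3
  3 × C (aromatic): no H
  2 × C: 3 H each → 6
  2 × C: 2 H each → 4
  2 × O: no H
  1 × C: no H
  1 × Cl: no H
  Total hydrogens = 13.
Molecular formula: C11H13ClO2

C11H13ClO2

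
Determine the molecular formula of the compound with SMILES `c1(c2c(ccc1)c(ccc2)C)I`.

C11H9I

Heavy atoms from the SMILES: 11 C, 1 I.
Implicit hydrogens by atom environment:
  6 × C (aromatic): 1 H each → 6
  4 × C (aromatic): no H
  1 × C: 3 H
  1 × I: no H
  Total hydrogens = 9.
Molecular formula: C11H9I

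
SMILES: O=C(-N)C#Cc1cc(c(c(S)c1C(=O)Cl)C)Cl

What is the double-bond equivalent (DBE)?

Molecular formula from the SMILES: C11H7Cl2NO2S.
DoU = (2C + 2 + N − H − X)/2 = (2·11 + 2 + 1 − 7 − 2)/2 = 16/2 = 8.
(Structurally: 1 ring(s) + 7 π bond(s) = 8.)

8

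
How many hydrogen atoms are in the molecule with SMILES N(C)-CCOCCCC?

17

Hydrogens are implicit in SMILES; fill each atom to its normal valence:
  5 × C: 2 H each → 10
  2 × C: 3 H each → 6
  1 × N: 1 H
  1 × O: no H
  Total hydrogens = 17.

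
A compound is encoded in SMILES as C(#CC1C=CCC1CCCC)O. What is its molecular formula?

C11H16O

Heavy atoms from the SMILES: 11 C, 1 O.
Implicit hydrogens by atom environment:
  4 × C: 2 H each → 8
  4 × C: 1 H each → 4
  2 × C: no H
  1 × C: 3 H
  1 × O: 1 H
  Total hydrogens = 16.
Molecular formula: C11H16O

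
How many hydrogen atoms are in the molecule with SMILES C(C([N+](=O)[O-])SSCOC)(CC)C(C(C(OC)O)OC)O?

23

Hydrogens are implicit in SMILES; fill each atom to its normal valence:
  5 × C: 1 H each → 5
  4 × C: 3 H each → 12
  4 × O: no H
  2 × C: 2 H each → 4
  2 × O: 1 H each → 2
  2 × S: no H
  1 × N (charge +1): no H
  1 × O (charge -1): no H
  Total hydrogens = 23.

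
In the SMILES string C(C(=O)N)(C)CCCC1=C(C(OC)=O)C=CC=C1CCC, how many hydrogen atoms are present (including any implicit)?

25

Hydrogens are implicit in SMILES; fill each atom to its normal valence:
  5 × C: 2 H each → 10
  3 × C: 3 H each → 9
  3 × C (aromatic): 1 H each → 3
  3 × C (aromatic): no H
  3 × O: no H
  2 × C: no H
  1 × C: 1 H
  1 × N: 2 H
  Total hydrogens = 25.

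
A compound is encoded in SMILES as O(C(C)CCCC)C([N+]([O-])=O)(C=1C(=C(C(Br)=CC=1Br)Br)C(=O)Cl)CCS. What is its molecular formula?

C16H19Br3ClNO4S

Heavy atoms from the SMILES: 3 Br, 16 C, 1 Cl, 1 N, 4 O, 1 S.
Implicit hydrogens by atom environment:
  5 × C: 2 H each → 10
  5 × C (aromatic): no H
  3 × Br: no H
  3 × O: no H
  2 × C: 3 H each → 6
  2 × C: no H
  1 × C (aromatic): 1 H
  1 × C: 1 H
  1 × Cl: no H
  1 × N (charge +1): no H
  1 × O (charge -1): no H
  1 × S: 1 H
  Total hydrogens = 19.
Molecular formula: C16H19Br3ClNO4S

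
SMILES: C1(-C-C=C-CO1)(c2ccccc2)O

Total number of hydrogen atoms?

Hydrogens are implicit in SMILES; fill each atom to its normal valence:
  5 × C (aromatic): 1 H each → 5
  2 × C: 2 H each → 4
  2 × C: 1 H each → 2
  1 × C: no H
  1 × C (aromatic): no H
  1 × O: 1 H
  1 × O: no H
  Total hydrogens = 12.

12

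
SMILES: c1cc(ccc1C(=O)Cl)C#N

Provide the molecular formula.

Heavy atoms from the SMILES: 8 C, 1 Cl, 1 N, 1 O.
Implicit hydrogens by atom environment:
  4 × C (aromatic): 1 H each → 4
  2 × C (aromatic): no H
  2 × C: no H
  1 × Cl: no H
  1 × N: no H
  1 × O: no H
  Total hydrogens = 4.
Molecular formula: C8H4ClNO

C8H4ClNO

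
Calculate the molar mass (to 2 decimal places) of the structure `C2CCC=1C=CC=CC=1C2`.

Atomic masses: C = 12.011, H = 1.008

132.21

Molecular formula: C10H12.
M = 10×12.011 + 12×1.008 = 132.21 g/mol.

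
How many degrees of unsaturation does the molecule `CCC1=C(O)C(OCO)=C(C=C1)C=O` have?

Molecular formula from the SMILES: C10H12O4.
DoU = (2C + 2 + N − H − X)/2 = (2·10 + 2 + 0 − 12 − 0)/2 = 10/2 = 5.
(Structurally: 1 ring(s) + 4 π bond(s) = 5.)

5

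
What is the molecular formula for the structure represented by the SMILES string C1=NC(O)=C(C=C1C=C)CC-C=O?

C10H11NO2

Heavy atoms from the SMILES: 10 C, 1 N, 2 O.
Implicit hydrogens by atom environment:
  3 × C: 2 H each → 6
  3 × C (aromatic): no H
  2 × C (aromatic): 1 H each → 2
  2 × C: 1 H each → 2
  1 × N (aromatic): no H
  1 × O: 1 H
  1 × O: no H
  Total hydrogens = 11.
Molecular formula: C10H11NO2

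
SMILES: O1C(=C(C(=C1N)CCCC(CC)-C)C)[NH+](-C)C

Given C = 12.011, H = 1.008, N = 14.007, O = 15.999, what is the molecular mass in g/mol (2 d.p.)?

Molecular formula: C14H27N2O+.
M = 14×12.011 + 27×1.008 + 2×14.007 + 1×15.999 = 239.38 g/mol.

239.38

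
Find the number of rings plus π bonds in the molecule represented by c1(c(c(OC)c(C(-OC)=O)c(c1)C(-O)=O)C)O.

6

Molecular formula from the SMILES: C11H12O6.
DoU = (2C + 2 + N − H − X)/2 = (2·11 + 2 + 0 − 12 − 0)/2 = 12/2 = 6.
(Structurally: 1 ring(s) + 5 π bond(s) = 6.)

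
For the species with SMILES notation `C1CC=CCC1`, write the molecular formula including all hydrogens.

Heavy atoms from the SMILES: 6 C.
Implicit hydrogens by atom environment:
  4 × C: 2 H each → 8
  2 × C: 1 H each → 2
  Total hydrogens = 10.
Molecular formula: C6H10

C6H10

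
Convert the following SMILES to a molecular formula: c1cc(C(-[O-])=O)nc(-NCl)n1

C5H3ClN3O2-

Heavy atoms from the SMILES: 5 C, 1 Cl, 3 N, 2 O.
Implicit hydrogens by atom environment:
  2 × C (aromatic): 1 H each → 2
  2 × C (aromatic): no H
  2 × N (aromatic): no H
  1 × C: no H
  1 × Cl: no H
  1 × N: 1 H
  1 × O: no H
  1 × O (charge -1): no H
  Total hydrogens = 3.
Net charge -1.
Molecular formula: C5H3ClN3O2-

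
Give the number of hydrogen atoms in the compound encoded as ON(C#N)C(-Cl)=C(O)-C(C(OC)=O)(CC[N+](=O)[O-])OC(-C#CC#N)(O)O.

Hydrogens are implicit in SMILES; fill each atom to its normal valence:
  9 × C: no H
  4 × O: 1 H each → 4
  4 × O: no H
  3 × N: no H
  2 × C: 2 H each → 4
  1 × C: 3 H
  1 × Cl: no H
  1 × N (charge +1): no H
  1 × O (charge -1): no H
  Total hydrogens = 11.

11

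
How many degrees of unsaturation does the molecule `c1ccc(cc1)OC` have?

Molecular formula from the SMILES: C7H8O.
DoU = (2C + 2 + N − H − X)/2 = (2·7 + 2 + 0 − 8 − 0)/2 = 8/2 = 4.
(Structurally: 1 ring(s) + 3 π bond(s) = 4.)

4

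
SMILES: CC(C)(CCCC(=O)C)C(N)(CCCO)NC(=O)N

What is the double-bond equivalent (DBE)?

2

Molecular formula from the SMILES: C13H27N3O3.
DoU = (2C + 2 + N − H − X)/2 = (2·13 + 2 + 3 − 27 − 0)/2 = 4/2 = 2.
(Structurally: 0 ring(s) + 2 π bond(s) = 2.)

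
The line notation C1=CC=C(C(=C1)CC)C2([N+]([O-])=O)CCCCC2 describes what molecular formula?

C14H19NO2

Heavy atoms from the SMILES: 14 C, 1 N, 2 O.
Implicit hydrogens by atom environment:
  6 × C: 2 H each → 12
  4 × C (aromatic): 1 H each → 4
  2 × C (aromatic): no H
  1 × C: 3 H
  1 × C: no H
  1 × N (charge +1): no H
  1 × O: no H
  1 × O (charge -1): no H
  Total hydrogens = 19.
Molecular formula: C14H19NO2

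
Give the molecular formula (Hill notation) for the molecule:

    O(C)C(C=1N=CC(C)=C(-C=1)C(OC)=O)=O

Heavy atoms from the SMILES: 10 C, 1 N, 4 O.
Implicit hydrogens by atom environment:
  4 × O: no H
  3 × C: 3 H each → 9
  3 × C (aromatic): no H
  2 × C (aromatic): 1 H each → 2
  2 × C: no H
  1 × N (aromatic): no H
  Total hydrogens = 11.
Molecular formula: C10H11NO4

C10H11NO4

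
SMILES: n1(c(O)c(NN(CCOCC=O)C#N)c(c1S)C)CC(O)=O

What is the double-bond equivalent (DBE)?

7

Molecular formula from the SMILES: C12H16N4O5S.
DoU = (2C + 2 + N − H − X)/2 = (2·12 + 2 + 4 − 16 − 0)/2 = 14/2 = 7.
(Structurally: 1 ring(s) + 6 π bond(s) = 7.)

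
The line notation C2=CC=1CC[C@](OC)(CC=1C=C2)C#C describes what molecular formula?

Heavy atoms from the SMILES: 13 C, 1 O.
Implicit hydrogens by atom environment:
  4 × C (aromatic): 1 H each → 4
  3 × C: 2 H each → 6
  2 × C (aromatic): no H
  2 × C: no H
  1 × C: 3 H
  1 × C: 1 H
  1 × O: no H
  Total hydrogens = 14.
Molecular formula: C13H14O

C13H14O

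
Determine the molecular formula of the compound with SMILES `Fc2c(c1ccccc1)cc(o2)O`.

Heavy atoms from the SMILES: 10 C, 1 F, 2 O.
Implicit hydrogens by atom environment:
  6 × C (aromatic): 1 H each → 6
  4 × C (aromatic): no H
  1 × F: no H
  1 × O: 1 H
  1 × O (aromatic): no H
  Total hydrogens = 7.
Molecular formula: C10H7FO2

C10H7FO2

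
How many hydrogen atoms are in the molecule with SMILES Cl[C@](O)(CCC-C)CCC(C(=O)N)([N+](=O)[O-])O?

Hydrogens are implicit in SMILES; fill each atom to its normal valence:
  5 × C: 2 H each → 10
  3 × C: no H
  2 × O: 1 H each → 2
  2 × O: no H
  1 × C: 3 H
  1 × Cl: no H
  1 × N: 2 H
  1 × N (charge +1): no H
  1 × O (charge -1): no H
  Total hydrogens = 17.

17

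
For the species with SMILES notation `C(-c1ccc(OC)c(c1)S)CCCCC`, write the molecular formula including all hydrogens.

Heavy atoms from the SMILES: 13 C, 1 O, 1 S.
Implicit hydrogens by atom environment:
  5 × C: 2 H each → 10
  3 × C (aromatic): 1 H each → 3
  3 × C (aromatic): no H
  2 × C: 3 H each → 6
  1 × O: no H
  1 × S: 1 H
  Total hydrogens = 20.
Molecular formula: C13H20OS

C13H20OS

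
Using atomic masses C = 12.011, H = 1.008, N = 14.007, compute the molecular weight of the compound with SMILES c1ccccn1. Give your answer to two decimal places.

79.10

Molecular formula: C5H5N.
M = 5×12.011 + 5×1.008 + 1×14.007 = 79.10 g/mol.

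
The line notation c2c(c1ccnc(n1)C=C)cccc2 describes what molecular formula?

Heavy atoms from the SMILES: 12 C, 2 N.
Implicit hydrogens by atom environment:
  7 × C (aromatic): 1 H each → 7
  3 × C (aromatic): no H
  2 × N (aromatic): no H
  1 × C: 2 H
  1 × C: 1 H
  Total hydrogens = 10.
Molecular formula: C12H10N2

C12H10N2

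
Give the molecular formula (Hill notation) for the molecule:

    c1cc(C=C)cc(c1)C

Heavy atoms from the SMILES: 9 C.
Implicit hydrogens by atom environment:
  4 × C (aromatic): 1 H each → 4
  2 × C (aromatic): no H
  1 × C: 3 H
  1 × C: 2 H
  1 × C: 1 H
  Total hydrogens = 10.
Molecular formula: C9H10

C9H10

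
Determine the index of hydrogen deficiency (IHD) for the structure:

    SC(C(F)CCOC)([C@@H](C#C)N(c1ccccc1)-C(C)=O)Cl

7

Molecular formula from the SMILES: C16H19ClFNO2S.
DoU = (2C + 2 + N − H − X)/2 = (2·16 + 2 + 1 − 19 − 2)/2 = 14/2 = 7.
(Structurally: 1 ring(s) + 6 π bond(s) = 7.)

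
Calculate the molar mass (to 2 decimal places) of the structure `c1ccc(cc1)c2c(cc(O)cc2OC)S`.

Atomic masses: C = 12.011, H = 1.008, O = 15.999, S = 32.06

232.30

Molecular formula: C13H12O2S.
M = 13×12.011 + 12×1.008 + 2×15.999 + 1×32.06 = 232.30 g/mol.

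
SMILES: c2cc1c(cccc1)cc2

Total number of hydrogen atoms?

8

Hydrogens are implicit in SMILES; fill each atom to its normal valence:
  8 × C (aromatic): 1 H each → 8
  2 × C (aromatic): no H
  Total hydrogens = 8.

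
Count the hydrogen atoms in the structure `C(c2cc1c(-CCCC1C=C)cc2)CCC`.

Hydrogens are implicit in SMILES; fill each atom to its normal valence:
  7 × C: 2 H each → 14
  3 × C (aromatic): 1 H each → 3
  3 × C (aromatic): no H
  2 × C: 1 H each → 2
  1 × C: 3 H
  Total hydrogens = 22.

22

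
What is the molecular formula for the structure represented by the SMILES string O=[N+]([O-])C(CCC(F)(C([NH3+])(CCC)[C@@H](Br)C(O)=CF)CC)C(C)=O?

Heavy atoms from the SMILES: 1 Br, 15 C, 2 F, 2 N, 4 O.
Implicit hydrogens by atom environment:
  5 × C: 2 H each → 10
  4 × C: no H
  3 × C: 3 H each → 9
  3 × C: 1 H each → 3
  2 × F: no H
  2 × O: no H
  1 × Br: no H
  1 × N (charge +1): 3 H
  1 × N (charge +1): no H
  1 × O: 1 H
  1 × O (charge -1): no H
  Total hydrogens = 26.
Net charge +1.
Molecular formula: C15H26BrF2N2O4+

C15H26BrF2N2O4+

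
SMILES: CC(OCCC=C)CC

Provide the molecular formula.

C8H16O

Heavy atoms from the SMILES: 8 C, 1 O.
Implicit hydrogens by atom environment:
  4 × C: 2 H each → 8
  2 × C: 3 H each → 6
  2 × C: 1 H each → 2
  1 × O: no H
  Total hydrogens = 16.
Molecular formula: C8H16O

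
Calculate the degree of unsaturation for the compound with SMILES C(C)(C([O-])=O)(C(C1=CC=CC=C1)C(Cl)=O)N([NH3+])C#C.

Molecular formula from the SMILES: C13H13ClN2O3.
DoU = (2C + 2 + N − H − X)/2 = (2·13 + 2 + 2 − 13 − 1)/2 = 16/2 = 8.
(Structurally: 1 ring(s) + 7 π bond(s) = 8.)

8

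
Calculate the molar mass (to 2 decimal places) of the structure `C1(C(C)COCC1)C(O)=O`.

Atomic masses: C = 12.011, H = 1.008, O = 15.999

Molecular formula: C7H12O3.
M = 7×12.011 + 12×1.008 + 3×15.999 = 144.17 g/mol.

144.17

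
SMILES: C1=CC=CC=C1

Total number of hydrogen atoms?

Hydrogens are implicit in SMILES; fill each atom to its normal valence:
  6 × C (aromatic): 1 H each → 6
  Total hydrogens = 6.

6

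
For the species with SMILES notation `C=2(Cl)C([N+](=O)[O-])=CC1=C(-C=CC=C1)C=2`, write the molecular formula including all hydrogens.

C10H6ClNO2

Heavy atoms from the SMILES: 10 C, 1 Cl, 1 N, 2 O.
Implicit hydrogens by atom environment:
  6 × C (aromatic): 1 H each → 6
  4 × C (aromatic): no H
  1 × Cl: no H
  1 × N (charge +1): no H
  1 × O: no H
  1 × O (charge -1): no H
  Total hydrogens = 6.
Molecular formula: C10H6ClNO2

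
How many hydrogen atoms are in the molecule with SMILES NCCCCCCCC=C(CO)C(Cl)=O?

20

Hydrogens are implicit in SMILES; fill each atom to its normal valence:
  8 × C: 2 H each → 16
  2 × C: no H
  1 × C: 1 H
  1 × Cl: no H
  1 × N: 2 H
  1 × O: 1 H
  1 × O: no H
  Total hydrogens = 20.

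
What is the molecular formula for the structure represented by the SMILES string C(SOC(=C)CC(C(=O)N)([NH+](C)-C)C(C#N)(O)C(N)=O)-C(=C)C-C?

Heavy atoms from the SMILES: 15 C, 4 N, 4 O, 1 S.
Implicit hydrogens by atom environment:
  7 × C: no H
  5 × C: 2 H each → 10
  3 × C: 3 H each → 9
  3 × O: no H
  2 × N: 2 H each → 4
  1 × N (charge +1): 1 H
  1 × N: no H
  1 × O: 1 H
  1 × S: no H
  Total hydrogens = 25.
Net charge +1.
Molecular formula: C15H25N4O4S+

C15H25N4O4S+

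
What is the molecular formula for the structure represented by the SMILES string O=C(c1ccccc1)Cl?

Heavy atoms from the SMILES: 7 C, 1 Cl, 1 O.
Implicit hydrogens by atom environment:
  5 × C (aromatic): 1 H each → 5
  1 × C (aromatic): no H
  1 × C: no H
  1 × Cl: no H
  1 × O: no H
  Total hydrogens = 5.
Molecular formula: C7H5ClO

C7H5ClO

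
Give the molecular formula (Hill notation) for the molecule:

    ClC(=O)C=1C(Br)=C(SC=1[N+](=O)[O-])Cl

C5BrCl2NO3S

Heavy atoms from the SMILES: 1 Br, 5 C, 2 Cl, 1 N, 3 O, 1 S.
Implicit hydrogens by atom environment:
  4 × C (aromatic): no H
  2 × Cl: no H
  2 × O: no H
  1 × Br: no H
  1 × C: no H
  1 × N (charge +1): no H
  1 × O (charge -1): no H
  1 × S (aromatic): no H
  Total hydrogens = 0.
Molecular formula: C5BrCl2NO3S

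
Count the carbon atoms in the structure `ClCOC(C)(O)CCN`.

5

The symbol for carbon appears 5 times in the SMILES. (Cl is a single chlorine, not C + l.)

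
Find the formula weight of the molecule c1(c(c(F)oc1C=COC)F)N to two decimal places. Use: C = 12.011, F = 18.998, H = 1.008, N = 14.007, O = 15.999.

175.13

Molecular formula: C7H7F2NO2.
M = 7×12.011 + 2×18.998 + 7×1.008 + 1×14.007 + 2×15.999 = 175.13 g/mol.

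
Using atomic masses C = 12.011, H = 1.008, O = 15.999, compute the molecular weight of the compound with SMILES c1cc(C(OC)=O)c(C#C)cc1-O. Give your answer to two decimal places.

176.17

Molecular formula: C10H8O3.
M = 10×12.011 + 8×1.008 + 3×15.999 = 176.17 g/mol.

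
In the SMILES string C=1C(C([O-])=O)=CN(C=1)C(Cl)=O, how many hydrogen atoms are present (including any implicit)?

3

Hydrogens are implicit in SMILES; fill each atom to its normal valence:
  3 × C (aromatic): 1 H each → 3
  2 × C: no H
  2 × O: no H
  1 × C (aromatic): no H
  1 × Cl: no H
  1 × N (aromatic): no H
  1 × O (charge -1): no H
  Total hydrogens = 3.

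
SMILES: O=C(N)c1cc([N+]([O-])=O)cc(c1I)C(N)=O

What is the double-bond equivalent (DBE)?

7

Molecular formula from the SMILES: C8H6IN3O4.
DoU = (2C + 2 + N − H − X)/2 = (2·8 + 2 + 3 − 6 − 1)/2 = 14/2 = 7.
(Structurally: 1 ring(s) + 6 π bond(s) = 7.)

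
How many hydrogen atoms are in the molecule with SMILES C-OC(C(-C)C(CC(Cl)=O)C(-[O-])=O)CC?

16

Hydrogens are implicit in SMILES; fill each atom to its normal valence:
  3 × C: 3 H each → 9
  3 × C: 1 H each → 3
  3 × O: no H
  2 × C: 2 H each → 4
  2 × C: no H
  1 × Cl: no H
  1 × O (charge -1): no H
  Total hydrogens = 16.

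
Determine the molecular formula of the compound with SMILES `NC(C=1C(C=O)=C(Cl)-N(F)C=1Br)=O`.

C6H3BrClFN2O2

Heavy atoms from the SMILES: 1 Br, 6 C, 1 Cl, 1 F, 2 N, 2 O.
Implicit hydrogens by atom environment:
  4 × C (aromatic): no H
  2 × O: no H
  1 × Br: no H
  1 × C: 1 H
  1 × C: no H
  1 × Cl: no H
  1 × F: no H
  1 × N: 2 H
  1 × N (aromatic): no H
  Total hydrogens = 3.
Molecular formula: C6H3BrClFN2O2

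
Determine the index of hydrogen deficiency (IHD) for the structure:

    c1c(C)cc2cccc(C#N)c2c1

9

Molecular formula from the SMILES: C12H9N.
DoU = (2C + 2 + N − H − X)/2 = (2·12 + 2 + 1 − 9 − 0)/2 = 18/2 = 9.
(Structurally: 2 ring(s) + 7 π bond(s) = 9.)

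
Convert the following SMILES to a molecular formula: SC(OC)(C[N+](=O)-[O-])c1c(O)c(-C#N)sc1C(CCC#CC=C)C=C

Heavy atoms from the SMILES: 17 C, 2 N, 4 O, 2 S.
Implicit hydrogens by atom environment:
  5 × C: 2 H each → 10
  4 × C (aromatic): no H
  4 × C: no H
  3 × C: 1 H each → 3
  2 × O: no H
  1 × C: 3 H
  1 × N: no H
  1 × N (charge +1): no H
  1 × O: 1 H
  1 × O (charge -1): no H
  1 × S: 1 H
  1 × S (aromatic): no H
  Total hydrogens = 18.
Molecular formula: C17H18N2O4S2

C17H18N2O4S2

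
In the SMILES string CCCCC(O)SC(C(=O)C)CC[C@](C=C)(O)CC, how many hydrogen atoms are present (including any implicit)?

Hydrogens are implicit in SMILES; fill each atom to its normal valence:
  7 × C: 2 H each → 14
  3 × C: 3 H each → 9
  3 × C: 1 H each → 3
  2 × C: no H
  2 × O: 1 H each → 2
  1 × O: no H
  1 × S: no H
  Total hydrogens = 28.

28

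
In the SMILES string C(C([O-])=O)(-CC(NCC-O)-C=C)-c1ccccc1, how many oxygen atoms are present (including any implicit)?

3

The symbol for oxygen appears 3 times in the SMILES.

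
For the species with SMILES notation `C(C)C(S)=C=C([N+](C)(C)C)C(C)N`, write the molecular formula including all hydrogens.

Heavy atoms from the SMILES: 10 C, 2 N, 1 S.
Implicit hydrogens by atom environment:
  5 × C: 3 H each → 15
  3 × C: no H
  1 × C: 2 H
  1 × C: 1 H
  1 × N: 2 H
  1 × N (charge +1): no H
  1 × S: 1 H
  Total hydrogens = 21.
Net charge +1.
Molecular formula: C10H21N2S+

C10H21N2S+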